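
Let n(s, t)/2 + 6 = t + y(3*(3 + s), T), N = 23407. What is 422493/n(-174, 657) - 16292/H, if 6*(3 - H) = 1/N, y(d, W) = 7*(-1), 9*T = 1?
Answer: -2769041547207/542666600 ≈ -5102.7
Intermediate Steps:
T = ⅑ (T = (⅑)*1 = ⅑ ≈ 0.11111)
y(d, W) = -7
H = 421325/140442 (H = 3 - ⅙/23407 = 3 - ⅙*1/23407 = 3 - 1/140442 = 421325/140442 ≈ 3.0000)
n(s, t) = -26 + 2*t (n(s, t) = -12 + 2*(t - 7) = -12 + 2*(-7 + t) = -12 + (-14 + 2*t) = -26 + 2*t)
422493/n(-174, 657) - 16292/H = 422493/(-26 + 2*657) - 16292/421325/140442 = 422493/(-26 + 1314) - 16292*140442/421325 = 422493/1288 - 2288081064/421325 = -2769041547207/542666600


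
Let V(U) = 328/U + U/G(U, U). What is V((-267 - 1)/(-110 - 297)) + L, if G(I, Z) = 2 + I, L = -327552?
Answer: -11854713032/36247 ≈ -3.2705e+5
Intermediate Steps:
V(U) = 328/U + U/(2 + U)
V((-267 - 1)/(-110 - 297)) + L = (328/(((-267 - 1)/(-110 - 297))) + ((-267 - 1)/(-110 - 297))/(2 + (-267 - 1)/(-110 - 297))) - 327552 = (328/((-268/(-407))) + (-268/(-407))/(2 - 268/(-407))) - 327552 = (328/((-268*(-1/407))) + (-268*(-1/407))/(2 - 268*(-1/407))) - 327552 = (328/(268/407) + 268/(407*(2 + 268/407))) - 327552 = (328*(407/268) + 268/(407*(1082/407))) - 327552 = (33374/67 + (268/407)*(407/1082)) - 327552 = (33374/67 + 134/541) - 327552 = 18064312/36247 - 327552 = -11854713032/36247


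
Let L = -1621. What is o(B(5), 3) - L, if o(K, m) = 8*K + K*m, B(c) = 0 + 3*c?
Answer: 1786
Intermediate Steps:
B(c) = 3*c
o(B(5), 3) - L = (3*5)*(8 + 3) - 1*(-1621) = 15*11 + 1621 = 165 + 1621 = 1786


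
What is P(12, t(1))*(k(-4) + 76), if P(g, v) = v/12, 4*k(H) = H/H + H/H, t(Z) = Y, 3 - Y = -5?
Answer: 51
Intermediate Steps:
Y = 8 (Y = 3 - 1*(-5) = 3 + 5 = 8)
t(Z) = 8
k(H) = ½ (k(H) = (H/H + H/H)/4 = (1 + 1)/4 = (¼)*2 = ½)
P(g, v) = v/12 (P(g, v) = v*(1/12) = v/12)
P(12, t(1))*(k(-4) + 76) = ((1/12)*8)*(½ + 76) = (⅔)*(153/2) = 51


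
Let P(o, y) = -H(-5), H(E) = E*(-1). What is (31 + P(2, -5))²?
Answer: 676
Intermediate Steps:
H(E) = -E
P(o, y) = -5 (P(o, y) = -(-1)*(-5) = -1*5 = -5)
(31 + P(2, -5))² = (31 - 5)² = 26² = 676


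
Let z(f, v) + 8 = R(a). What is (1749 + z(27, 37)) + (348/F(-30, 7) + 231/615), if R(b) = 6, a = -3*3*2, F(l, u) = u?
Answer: 2578824/1435 ≈ 1797.1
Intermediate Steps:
a = -18 (a = -9*2 = -18)
z(f, v) = -2 (z(f, v) = -8 + 6 = -2)
(1749 + z(27, 37)) + (348/F(-30, 7) + 231/615) = (1749 - 2) + (348/7 + 231/615) = 1747 + (348*(1/7) + 231*(1/615)) = 1747 + (348/7 + 77/205) = 1747 + 71879/1435 = 2578824/1435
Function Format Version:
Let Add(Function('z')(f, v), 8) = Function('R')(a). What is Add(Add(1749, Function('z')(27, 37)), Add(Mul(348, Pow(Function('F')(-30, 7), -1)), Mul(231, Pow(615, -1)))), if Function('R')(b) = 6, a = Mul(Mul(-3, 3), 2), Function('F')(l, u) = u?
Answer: Rational(2578824, 1435) ≈ 1797.1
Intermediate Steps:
a = -18 (a = Mul(-9, 2) = -18)
Function('z')(f, v) = -2 (Function('z')(f, v) = Add(-8, 6) = -2)
Add(Add(1749, Function('z')(27, 37)), Add(Mul(348, Pow(Function('F')(-30, 7), -1)), Mul(231, Pow(615, -1)))) = Add(Add(1749, -2), Add(Mul(348, Pow(7, -1)), Mul(231, Pow(615, -1)))) = Add(1747, Add(Mul(348, Rational(1, 7)), Mul(231, Rational(1, 615)))) = Add(1747, Add(Rational(348, 7), Rational(77, 205))) = Add(1747, Rational(71879, 1435)) = Rational(2578824, 1435)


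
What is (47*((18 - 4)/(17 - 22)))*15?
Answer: -1974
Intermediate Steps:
(47*((18 - 4)/(17 - 22)))*15 = (47*(14/(-5)))*15 = (47*(14*(-1/5)))*15 = (47*(-14/5))*15 = -658/5*15 = -1974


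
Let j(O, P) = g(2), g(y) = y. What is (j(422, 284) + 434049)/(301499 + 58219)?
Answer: 434051/359718 ≈ 1.2066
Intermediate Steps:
j(O, P) = 2
(j(422, 284) + 434049)/(301499 + 58219) = (2 + 434049)/(301499 + 58219) = 434051/359718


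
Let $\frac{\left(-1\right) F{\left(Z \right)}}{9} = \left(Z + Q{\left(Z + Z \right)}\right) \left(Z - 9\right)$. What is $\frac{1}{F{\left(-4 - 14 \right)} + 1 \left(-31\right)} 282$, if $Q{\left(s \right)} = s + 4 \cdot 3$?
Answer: $- \frac{282}{10237} \approx -0.027547$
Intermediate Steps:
$Q{\left(s \right)} = 12 + s$ ($Q{\left(s \right)} = s + 12 = 12 + s$)
$F{\left(Z \right)} = - 9 \left(-9 + Z\right) \left(12 + 3 Z\right)$ ($F{\left(Z \right)} = - 9 \left(Z + \left(12 + \left(Z + Z\right)\right)\right) \left(Z - 9\right) = - 9 \left(Z + \left(12 + 2 Z\right)\right) \left(-9 + Z\right) = - 9 \left(12 + 3 Z\right) \left(-9 + Z\right) = - 9 \left(-9 + Z\right) \left(12 + 3 Z\right)$)
$\frac{1}{F{\left(-4 - 14 \right)} + 1 \left(-31\right)} 282 = \frac{1}{\left(972 - 27 \left(-4 - 14\right)^{2} + 135 \left(-4 - 14\right)\right) + 1 \left(-31\right)} 282 = \frac{1}{\left(972 - 27 \left(-4 - 14\right)^{2} + 135 \left(-4 - 14\right)\right) - 31} \cdot 282 = \frac{1}{\left(972 - 27 \left(-18\right)^{2} + 135 \left(-18\right)\right) - 31} \cdot 282 = \frac{1}{\left(972 - 8748 - 2430\right) - 31} \cdot 282 = \frac{1}{-10206 - 31} \cdot 282 = \frac{1}{-10237} \cdot 282 = \left(- \frac{1}{10237}\right) 282 = - \frac{282}{10237}$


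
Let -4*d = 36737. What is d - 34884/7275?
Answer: -89133737/9700 ≈ -9189.0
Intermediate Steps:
d = -36737/4 (d = -1/4*36737 = -36737/4 ≈ -9184.3)
d - 34884/7275 = -36737/4 - 34884/7275 = -36737/4 - 34884*1/7275 = -36737/4 - 11628/2425 = -89133737/9700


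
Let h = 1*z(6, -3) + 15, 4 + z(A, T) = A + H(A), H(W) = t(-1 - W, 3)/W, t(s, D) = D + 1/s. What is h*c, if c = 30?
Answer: 3670/7 ≈ 524.29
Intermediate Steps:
H(W) = (3 + 1/(-1 - W))/W
z(A, T) = -4 + A + (2 + 3*A)/(A*(1 + A)) (z(A, T) = -4 + (A + (2 + 3*A)/(A*(1 + A))) = -4 + A + (2 + 3*A)/(A*(1 + A)))
h = 367/21 (h = 1*((2 + 6³ - 1*6 - 3*6²)/(6*(1 + 6))) + 15 = 1*((⅙)*(2 + 216 - 6 - 3*36)/7) + 15 = 1*((⅙)*(⅐)*(2 + 216 - 6 - 108)) + 15 = 1*((⅙)*(⅐)*104) + 15 = 1*(52/21) + 15 = 52/21 + 15 = 367/21 ≈ 17.476)
h*c = (367/21)*30 = 3670/7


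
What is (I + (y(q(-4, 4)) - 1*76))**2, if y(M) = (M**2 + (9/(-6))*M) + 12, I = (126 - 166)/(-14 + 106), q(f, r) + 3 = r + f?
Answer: 5489649/2116 ≈ 2594.4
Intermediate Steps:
q(f, r) = -3 + f + r (q(f, r) = -3 + (r + f) = -3 + (f + r) = -3 + f + r)
I = -10/23 (I = -40/92 = -40*1/92 = -10/23 ≈ -0.43478)
y(M) = 12 + M**2 - 3*M/2 (y(M) = (M**2 + (9*(-1/6))*M) + 12 = (M**2 - 3*M/2) + 12 = 12 + M**2 - 3*M/2)
(I + (y(q(-4, 4)) - 1*76))**2 = (-10/23 + ((12 + (-3 - 4 + 4)**2 - 3*(-3 - 4 + 4)/2) - 1*76))**2 = (-10/23 + ((12 + (-3)**2 - 3/2*(-3)) - 76))**2 = (-10/23 + ((12 + 9 + 9/2) - 76))**2 = (-10/23 + (51/2 - 76))**2 = (-10/23 - 101/2)**2 = (-2343/46)**2 = 5489649/2116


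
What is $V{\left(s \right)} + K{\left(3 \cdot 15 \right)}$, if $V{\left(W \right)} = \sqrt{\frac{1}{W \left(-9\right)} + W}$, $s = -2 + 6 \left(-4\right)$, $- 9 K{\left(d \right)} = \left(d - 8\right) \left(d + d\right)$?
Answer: $-370 + \frac{i \sqrt{158158}}{78} \approx -370.0 + 5.0986 i$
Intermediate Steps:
$K{\left(d \right)} = - \frac{2 d \left(-8 + d\right)}{9}$ ($K{\left(d \right)} = - \frac{\left(d - 8\right) \left(d + d\right)}{9} = - \frac{\left(-8 + d\right) 2 d}{9} = - \frac{2 d \left(-8 + d\right)}{9}$)
$s = -26$ ($s = -2 - 24 = -26$)
$V{\left(W \right)} = \sqrt{W - \frac{1}{9 W}}$ ($V{\left(W \right)} = \sqrt{\frac{1}{\left(-9\right) W} + W} = \sqrt{- \frac{1}{9 W} + W} = \sqrt{W - \frac{1}{9 W}}$)
$V{\left(s \right)} + K{\left(3 \cdot 15 \right)} = \frac{\sqrt{- \frac{1}{-26} + 9 \left(-26\right)}}{3} + \frac{2 \cdot 3 \cdot 15 \left(8 - 3 \cdot 15\right)}{9} = \frac{\sqrt{\left(-1\right) \left(- \frac{1}{26}\right) - 234}}{3} + \frac{2}{9} \cdot 45 \left(8 - 45\right) = \frac{\sqrt{\frac{1}{26} - 234}}{3} + \frac{2}{9} \cdot 45 \left(8 - 45\right) = \frac{\sqrt{- \frac{6083}{26}}}{3} + \frac{2}{9} \cdot 45 \left(-37\right) = \frac{\frac{1}{26} i \sqrt{158158}}{3} - 370 = \frac{i \sqrt{158158}}{78} - 370 = -370 + \frac{i \sqrt{158158}}{78}$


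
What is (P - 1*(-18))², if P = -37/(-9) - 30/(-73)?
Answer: 218951209/431649 ≈ 507.24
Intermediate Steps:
P = 2971/657 (P = -37*(-⅑) - 30*(-1/73) = 37/9 + 30/73 = 2971/657 ≈ 4.5221)
(P - 1*(-18))² = (2971/657 - 1*(-18))² = (2971/657 + 18)² = (14797/657)² = 218951209/431649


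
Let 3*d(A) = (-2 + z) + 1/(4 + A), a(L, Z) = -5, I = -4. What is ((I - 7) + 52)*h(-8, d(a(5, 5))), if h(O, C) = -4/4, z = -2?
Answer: -41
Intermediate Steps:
d(A) = -4/3 + 1/(3*(4 + A)) (d(A) = ((-2 - 2) + 1/(4 + A))/3 = (-4 + 1/(4 + A))/3 = -4/3 + 1/(3*(4 + A)))
h(O, C) = -1 (h(O, C) = -4*¼ = -1)
((I - 7) + 52)*h(-8, d(a(5, 5))) = ((-4 - 7) + 52)*(-1) = (-11 + 52)*(-1) = 41*(-1) = -41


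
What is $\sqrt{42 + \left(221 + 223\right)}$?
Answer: $9 \sqrt{6} \approx 22.045$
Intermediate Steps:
$\sqrt{42 + \left(221 + 223\right)} = \sqrt{42 + 444} = \sqrt{486} = 9 \sqrt{6}$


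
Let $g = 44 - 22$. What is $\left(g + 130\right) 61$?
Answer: $9272$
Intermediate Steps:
$g = 22$ ($g = 44 - 22 = 22$)
$\left(g + 130\right) 61 = \left(22 + 130\right) 61 = 152 \cdot 61 = 9272$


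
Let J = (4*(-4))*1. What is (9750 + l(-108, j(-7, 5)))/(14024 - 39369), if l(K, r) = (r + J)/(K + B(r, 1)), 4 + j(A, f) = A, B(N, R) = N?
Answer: -1160277/3016055 ≈ -0.38470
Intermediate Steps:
J = -16 (J = -16*1 = -16)
j(A, f) = -4 + A
l(K, r) = (-16 + r)/(K + r) (l(K, r) = (r - 16)/(K + r) = (-16 + r)/(K + r))
(9750 + l(-108, j(-7, 5)))/(14024 - 39369) = (9750 + (-16 + (-4 - 7))/(-108 + (-4 - 7)))/(14024 - 39369) = (9750 + (-16 - 11)/(-108 - 11))/(-25345) = (9750 - 27/(-119))*(-1/25345) = (9750 - 1/119*(-27))*(-1/25345) = (9750 + 27/119)*(-1/25345) = (1160277/119)*(-1/25345) = -1160277/3016055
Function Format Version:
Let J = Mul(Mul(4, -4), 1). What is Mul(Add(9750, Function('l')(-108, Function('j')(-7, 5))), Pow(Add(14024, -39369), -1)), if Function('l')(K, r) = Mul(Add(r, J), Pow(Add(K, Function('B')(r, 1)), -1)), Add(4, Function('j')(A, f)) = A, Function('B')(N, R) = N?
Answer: Rational(-1160277, 3016055) ≈ -0.38470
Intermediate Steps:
J = -16 (J = Mul(-16, 1) = -16)
Function('j')(A, f) = Add(-4, A)
Function('l')(K, r) = Mul(Pow(Add(K, r), -1), Add(-16, r)) (Function('l')(K, r) = Mul(Add(r, -16), Pow(Add(K, r), -1)) = Mul(Add(-16, r), Pow(Add(K, r), -1)) = Mul(Pow(Add(K, r), -1), Add(-16, r)))
Mul(Add(9750, Function('l')(-108, Function('j')(-7, 5))), Pow(Add(14024, -39369), -1)) = Mul(Add(9750, Mul(Pow(Add(-108, Add(-4, -7)), -1), Add(-16, Add(-4, -7)))), Pow(Add(14024, -39369), -1)) = Mul(Add(9750, Mul(Pow(Add(-108, -11), -1), Add(-16, -11))), Pow(-25345, -1)) = Mul(Add(9750, Mul(Pow(-119, -1), -27)), Rational(-1, 25345)) = Mul(Add(9750, Mul(Rational(-1, 119), -27)), Rational(-1, 25345)) = Mul(Add(9750, Rational(27, 119)), Rational(-1, 25345)) = Mul(Rational(1160277, 119), Rational(-1, 25345)) = Rational(-1160277, 3016055)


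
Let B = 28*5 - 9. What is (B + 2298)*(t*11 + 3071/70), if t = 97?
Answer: 26983067/10 ≈ 2.6983e+6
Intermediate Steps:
B = 131 (B = 140 - 9 = 131)
(B + 2298)*(t*11 + 3071/70) = (131 + 2298)*(97*11 + 3071/70) = 2429*(1067 + 3071*(1/70)) = 2429*(1067 + 3071/70) = 2429*(77761/70) = 26983067/10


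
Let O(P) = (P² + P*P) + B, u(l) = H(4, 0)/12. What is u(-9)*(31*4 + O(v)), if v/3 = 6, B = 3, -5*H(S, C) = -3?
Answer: 155/4 ≈ 38.750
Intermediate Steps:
H(S, C) = ⅗ (H(S, C) = -⅕*(-3) = ⅗)
u(l) = 1/20 (u(l) = (⅗)/12 = (⅗)*(1/12) = 1/20)
v = 18 (v = 3*6 = 18)
O(P) = 3 + 2*P² (O(P) = (P² + P*P) + 3 = (P² + P²) + 3 = 2*P² + 3 = 3 + 2*P²)
u(-9)*(31*4 + O(v)) = (31*4 + (3 + 2*18²))/20 = (124 + (3 + 2*324))/20 = (124 + (3 + 648))/20 = (124 + 651)/20 = (1/20)*775 = 155/4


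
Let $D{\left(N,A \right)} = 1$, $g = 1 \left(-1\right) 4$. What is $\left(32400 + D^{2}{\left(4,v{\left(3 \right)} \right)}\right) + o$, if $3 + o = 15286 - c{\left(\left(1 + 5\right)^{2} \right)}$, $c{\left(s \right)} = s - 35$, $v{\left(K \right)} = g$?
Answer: $47683$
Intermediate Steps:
$g = -4$ ($g = \left(-1\right) 4 = -4$)
$v{\left(K \right)} = -4$
$c{\left(s \right)} = -35 + s$
$o = 15282$ ($o = -3 + \left(15286 - \left(-35 + \left(1 + 5\right)^{2}\right)\right) = -3 + \left(15286 - \left(-35 + 6^{2}\right)\right) = -3 + \left(15286 - \left(-35 + 36\right)\right) = -3 + \left(15286 - 1\right) = -3 + 15285 = 15282$)
$\left(32400 + D^{2}{\left(4,v{\left(3 \right)} \right)}\right) + o = \left(32400 + 1^{2}\right) + 15282 = \left(32400 + 1\right) + 15282 = 32401 + 15282 = 47683$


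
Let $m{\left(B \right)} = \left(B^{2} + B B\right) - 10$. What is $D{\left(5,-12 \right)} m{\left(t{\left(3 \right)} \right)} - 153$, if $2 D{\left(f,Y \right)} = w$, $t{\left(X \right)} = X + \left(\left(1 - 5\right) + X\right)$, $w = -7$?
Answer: $-146$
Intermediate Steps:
$t{\left(X \right)} = -4 + 2 X$ ($t{\left(X \right)} = X + \left(-4 + X\right) = -4 + 2 X$)
$D{\left(f,Y \right)} = - \frac{7}{2}$ ($D{\left(f,Y \right)} = \frac{1}{2} \left(-7\right) = - \frac{7}{2}$)
$m{\left(B \right)} = -10 + 2 B^{2}$ ($m{\left(B \right)} = \left(B^{2} + B^{2}\right) - 10 = 2 B^{2} - 10 = -10 + 2 B^{2}$)
$D{\left(5,-12 \right)} m{\left(t{\left(3 \right)} \right)} - 153 = - \frac{7 \left(-10 + 2 \left(-4 + 2 \cdot 3\right)^{2}\right)}{2} - 153 = - \frac{7 \left(-10 + 2 \left(-4 + 6\right)^{2}\right)}{2} - 153 = - \frac{7 \left(-10 + 2 \cdot 2^{2}\right)}{2} - 153 = - \frac{7 \left(-10 + 2 \cdot 4\right)}{2} - 153 = - \frac{7 \left(-10 + 8\right)}{2} - 153 = \left(- \frac{7}{2}\right) \left(-2\right) - 153 = 7 - 153 = -146$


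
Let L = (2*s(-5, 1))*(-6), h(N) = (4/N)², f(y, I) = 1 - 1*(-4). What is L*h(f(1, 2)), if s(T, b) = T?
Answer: 192/5 ≈ 38.400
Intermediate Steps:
f(y, I) = 5 (f(y, I) = 1 + 4 = 5)
h(N) = 16/N²
L = 60 (L = (2*(-5))*(-6) = -10*(-6) = 60)
L*h(f(1, 2)) = 60*(16/5²) = 60*(16*(1/25)) = 60*(16/25) = 192/5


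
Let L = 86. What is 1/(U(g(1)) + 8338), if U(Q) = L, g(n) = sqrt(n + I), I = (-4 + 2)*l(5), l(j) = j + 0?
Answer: 1/8424 ≈ 0.00011871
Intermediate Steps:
l(j) = j
I = -10 (I = (-4 + 2)*5 = -2*5 = -10)
g(n) = sqrt(-10 + n) (g(n) = sqrt(n - 10) = sqrt(-10 + n))
U(Q) = 86
1/(U(g(1)) + 8338) = 1/(86 + 8338) = 1/8424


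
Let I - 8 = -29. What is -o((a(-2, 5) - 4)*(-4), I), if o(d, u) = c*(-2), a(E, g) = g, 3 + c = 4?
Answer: 2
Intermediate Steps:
c = 1 (c = -3 + 4 = 1)
I = -21 (I = 8 - 29 = -21)
o(d, u) = -2 (o(d, u) = 1*(-2) = -2)
-o((a(-2, 5) - 4)*(-4), I) = -1*(-2) = 2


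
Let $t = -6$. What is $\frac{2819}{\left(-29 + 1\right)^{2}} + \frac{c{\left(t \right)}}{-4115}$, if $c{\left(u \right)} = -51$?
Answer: $\frac{11640169}{3226160} \approx 3.6081$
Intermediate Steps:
$\frac{2819}{\left(-29 + 1\right)^{2}} + \frac{c{\left(t \right)}}{-4115} = \frac{2819}{\left(-29 + 1\right)^{2}} - \frac{51}{-4115} = \frac{2819}{\left(-28\right)^{2}} - - \frac{51}{4115} = \frac{2819}{784} + \frac{51}{4115} = \frac{11640169}{3226160}$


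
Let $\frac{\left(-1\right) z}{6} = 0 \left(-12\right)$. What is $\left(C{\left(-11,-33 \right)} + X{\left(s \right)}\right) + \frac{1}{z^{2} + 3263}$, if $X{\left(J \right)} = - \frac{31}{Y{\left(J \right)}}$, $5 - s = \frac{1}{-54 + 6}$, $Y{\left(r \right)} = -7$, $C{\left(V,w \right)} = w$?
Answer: $- \frac{652593}{22841} \approx -28.571$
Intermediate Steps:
$z = 0$ ($z = - 6 \cdot 0 \left(-12\right) = \left(-6\right) 0 = 0$)
$s = \frac{241}{48}$ ($s = 5 - \frac{1}{-54 + 6} = 5 - \frac{1}{-48} = 5 - - \frac{1}{48} = 5 + \frac{1}{48} = \frac{241}{48} \approx 5.0208$)
$X{\left(J \right)} = \frac{31}{7}$ ($X{\left(J \right)} = - \frac{31}{-7} = \left(-31\right) \left(- \frac{1}{7}\right) = \frac{31}{7}$)
$\left(C{\left(-11,-33 \right)} + X{\left(s \right)}\right) + \frac{1}{z^{2} + 3263} = \left(-33 + \frac{31}{7}\right) + \frac{1}{0^{2} + 3263} = - \frac{200}{7} + \frac{1}{0 + 3263} = - \frac{200}{7} + \frac{1}{3263} = - \frac{652593}{22841}$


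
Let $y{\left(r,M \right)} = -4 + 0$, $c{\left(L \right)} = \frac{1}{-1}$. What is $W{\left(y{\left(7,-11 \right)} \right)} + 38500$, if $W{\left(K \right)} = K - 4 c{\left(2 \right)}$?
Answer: $38500$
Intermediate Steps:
$c{\left(L \right)} = -1$
$y{\left(r,M \right)} = -4$
$W{\left(K \right)} = 4 + K$ ($W{\left(K \right)} = K - -4 = K + 4 = 4 + K$)
$W{\left(y{\left(7,-11 \right)} \right)} + 38500 = \left(4 - 4\right) + 38500 = 0 + 38500 = 38500$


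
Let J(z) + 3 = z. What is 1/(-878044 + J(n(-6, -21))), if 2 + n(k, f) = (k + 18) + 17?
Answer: -1/878020 ≈ -1.1389e-6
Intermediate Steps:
n(k, f) = 33 + k (n(k, f) = -2 + ((k + 18) + 17) = -2 + ((18 + k) + 17) = -2 + (35 + k) = 33 + k)
J(z) = -3 + z
1/(-878044 + J(n(-6, -21))) = 1/(-878044 + (-3 + (33 - 6))) = 1/(-878044 + (-3 + 27)) = 1/(-878044 + 24) = 1/(-878020) = -1/878020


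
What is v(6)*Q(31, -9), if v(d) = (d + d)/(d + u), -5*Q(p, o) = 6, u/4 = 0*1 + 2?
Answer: -36/35 ≈ -1.0286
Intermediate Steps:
u = 8 (u = 4*(0*1 + 2) = 4*(0 + 2) = 4*2 = 8)
Q(p, o) = -6/5 (Q(p, o) = -⅕*6 = -6/5)
v(d) = 2*d/(8 + d) (v(d) = (d + d)/(d + 8) = (2*d)/(8 + d) = 2*d/(8 + d))
v(6)*Q(31, -9) = (2*6/(8 + 6))*(-6/5) = (2*6/14)*(-6/5) = (2*6*(1/14))*(-6/5) = (6/7)*(-6/5) = -36/35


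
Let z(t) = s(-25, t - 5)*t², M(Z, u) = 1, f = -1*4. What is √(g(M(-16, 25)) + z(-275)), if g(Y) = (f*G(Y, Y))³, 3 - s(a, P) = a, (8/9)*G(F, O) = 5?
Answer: 5*√1347910/4 ≈ 1451.2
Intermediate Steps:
G(F, O) = 45/8 (G(F, O) = (9/8)*5 = 45/8)
f = -4
s(a, P) = 3 - a
g(Y) = -91125/8 (g(Y) = (-4*45/8)³ = (-45/2)³ = -91125/8)
z(t) = 28*t² (z(t) = (3 - 1*(-25))*t² = (3 + 25)*t² = 28*t²)
√(g(M(-16, 25)) + z(-275)) = √(-91125/8 + 28*(-275)²) = √(-91125/8 + 28*75625) = √(-91125/8 + 2117500) = √(16848875/8) = 5*√1347910/4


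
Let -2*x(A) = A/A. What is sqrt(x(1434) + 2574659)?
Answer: sqrt(10298634)/2 ≈ 1604.6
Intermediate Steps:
x(A) = -1/2 (x(A) = -A/(2*A) = -1/2*1 = -1/2)
sqrt(x(1434) + 2574659) = sqrt(-1/2 + 2574659) = sqrt(5149317/2) = sqrt(10298634)/2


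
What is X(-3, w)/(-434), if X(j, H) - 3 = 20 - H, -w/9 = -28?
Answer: 229/434 ≈ 0.52765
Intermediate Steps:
w = 252 (w = -9*(-28) = 252)
X(j, H) = 23 - H (X(j, H) = 3 + (20 - H) = 23 - H)
X(-3, w)/(-434) = (23 - 1*252)/(-434) = (23 - 252)*(-1/434) = -229*(-1/434) = 229/434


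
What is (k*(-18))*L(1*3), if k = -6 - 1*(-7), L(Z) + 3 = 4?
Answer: -18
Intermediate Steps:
L(Z) = 1 (L(Z) = -3 + 4 = 1)
k = 1 (k = -6 + 7 = 1)
(k*(-18))*L(1*3) = (1*(-18))*1 = -18*1 = -18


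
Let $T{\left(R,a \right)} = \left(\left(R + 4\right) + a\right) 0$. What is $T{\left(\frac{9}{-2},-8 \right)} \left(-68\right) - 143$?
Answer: $-143$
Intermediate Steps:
$T{\left(R,a \right)} = 0$ ($T{\left(R,a \right)} = \left(\left(4 + R\right) + a\right) 0 = \left(4 + R + a\right) 0 = 0$)
$T{\left(\frac{9}{-2},-8 \right)} \left(-68\right) - 143 = 0 \left(-68\right) - 143 = 0 - 143 = -143$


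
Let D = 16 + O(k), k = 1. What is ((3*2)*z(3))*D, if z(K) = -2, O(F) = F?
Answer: -204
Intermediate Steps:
D = 17 (D = 16 + 1 = 17)
((3*2)*z(3))*D = ((3*2)*(-2))*17 = (6*(-2))*17 = -12*17 = -204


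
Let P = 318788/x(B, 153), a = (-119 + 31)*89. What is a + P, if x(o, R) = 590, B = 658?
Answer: -2151046/295 ≈ -7291.7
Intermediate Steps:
a = -7832 (a = -88*89 = -7832)
P = 159394/295 (P = 318788/590 = 318788*(1/590) = 159394/295 ≈ 540.32)
a + P = -7832 + 159394/295 = -2151046/295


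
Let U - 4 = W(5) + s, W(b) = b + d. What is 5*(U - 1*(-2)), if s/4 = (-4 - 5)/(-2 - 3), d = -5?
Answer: 66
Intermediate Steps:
W(b) = -5 + b (W(b) = b - 5 = -5 + b)
s = 36/5 (s = 4*((-4 - 5)/(-2 - 3)) = 4*(-9/(-5)) = 4*(-9*(-⅕)) = 4*(9/5) = 36/5 ≈ 7.2000)
U = 56/5 (U = 4 + ((-5 + 5) + 36/5) = 4 + (0 + 36/5) = 4 + 36/5 = 56/5 ≈ 11.200)
5*(U - 1*(-2)) = 5*(56/5 - 1*(-2)) = 5*(56/5 + 2) = 5*(66/5) = 66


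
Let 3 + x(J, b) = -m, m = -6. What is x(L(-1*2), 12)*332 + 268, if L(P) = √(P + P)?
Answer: 1264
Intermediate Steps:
L(P) = √2*√P (L(P) = √(2*P) = √2*√P)
x(J, b) = 3 (x(J, b) = -3 - 1*(-6) = -3 + 6 = 3)
x(L(-1*2), 12)*332 + 268 = 3*332 + 268 = 996 + 268 = 1264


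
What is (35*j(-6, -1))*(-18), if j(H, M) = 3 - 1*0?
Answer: -1890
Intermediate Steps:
j(H, M) = 3 (j(H, M) = 3 + 0 = 3)
(35*j(-6, -1))*(-18) = (35*3)*(-18) = 105*(-18) = -1890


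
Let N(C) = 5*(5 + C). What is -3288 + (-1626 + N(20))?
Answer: -4789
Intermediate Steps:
N(C) = 25 + 5*C
-3288 + (-1626 + N(20)) = -3288 + (-1626 + (25 + 5*20)) = -3288 + (-1626 + (25 + 100)) = -3288 + (-1626 + 125) = -3288 - 1501 = -4789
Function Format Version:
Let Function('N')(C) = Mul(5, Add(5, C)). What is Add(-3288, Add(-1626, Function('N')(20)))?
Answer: -4789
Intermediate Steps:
Function('N')(C) = Add(25, Mul(5, C))
Add(-3288, Add(-1626, Function('N')(20))) = Add(-3288, Add(-1626, Add(25, Mul(5, 20)))) = Add(-3288, Add(-1626, Add(25, 100))) = Add(-3288, Add(-1626, 125)) = Add(-3288, -1501) = -4789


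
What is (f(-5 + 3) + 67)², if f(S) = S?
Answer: 4225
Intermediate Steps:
(f(-5 + 3) + 67)² = ((-5 + 3) + 67)² = (-2 + 67)² = 65² = 4225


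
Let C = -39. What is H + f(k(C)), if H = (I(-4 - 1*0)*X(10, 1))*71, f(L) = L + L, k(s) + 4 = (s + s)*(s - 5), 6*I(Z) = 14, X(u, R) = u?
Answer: 25538/3 ≈ 8512.7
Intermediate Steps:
I(Z) = 7/3 (I(Z) = (⅙)*14 = 7/3)
k(s) = -4 + 2*s*(-5 + s) (k(s) = -4 + (s + s)*(s - 5) = -4 + (2*s)*(-5 + s) = -4 + 2*s*(-5 + s))
f(L) = 2*L
H = 4970/3 (H = ((7/3)*10)*71 = (70/3)*71 = 4970/3 ≈ 1656.7)
H + f(k(C)) = 4970/3 + 2*(-4 - 10*(-39) + 2*(-39)²) = 4970/3 + 2*(-4 + 390 + 2*1521) = 4970/3 + 2*(-4 + 390 + 3042) = 4970/3 + 2*3428 = 4970/3 + 6856 = 25538/3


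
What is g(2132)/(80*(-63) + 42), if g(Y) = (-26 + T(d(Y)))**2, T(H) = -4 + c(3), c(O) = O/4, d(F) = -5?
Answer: -4563/26656 ≈ -0.17118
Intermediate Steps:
c(O) = O/4 (c(O) = O*(1/4) = O/4)
T(H) = -13/4 (T(H) = -4 + (1/4)*3 = -4 + 3/4 = -13/4)
g(Y) = 13689/16 (g(Y) = (-26 - 13/4)**2 = (-117/4)**2 = 13689/16)
g(2132)/(80*(-63) + 42) = 13689/(16*(80*(-63) + 42)) = 13689/(16*(-5040 + 42)) = (13689/16)/(-4998) = (13689/16)*(-1/4998) = -4563/26656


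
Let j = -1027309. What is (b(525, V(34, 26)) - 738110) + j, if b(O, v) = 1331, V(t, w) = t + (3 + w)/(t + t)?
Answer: -1764088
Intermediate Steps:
V(t, w) = t + (3 + w)/(2*t) (V(t, w) = t + (3 + w)/((2*t)) = t + (3 + w)*(1/(2*t)) = t + (3 + w)/(2*t))
(b(525, V(34, 26)) - 738110) + j = (1331 - 738110) - 1027309 = -736779 - 1027309 = -1764088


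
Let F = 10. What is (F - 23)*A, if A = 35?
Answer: -455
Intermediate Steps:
(F - 23)*A = (10 - 23)*35 = -13*35 = -455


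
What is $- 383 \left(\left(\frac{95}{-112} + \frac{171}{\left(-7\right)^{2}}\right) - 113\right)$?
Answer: $\frac{33137543}{784} \approx 42267.0$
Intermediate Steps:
$- 383 \left(\left(\frac{95}{-112} + \frac{171}{\left(-7\right)^{2}}\right) - 113\right) = - 383 \left(\left(95 \left(- \frac{1}{112}\right) + \frac{171}{49}\right) - 113\right) = - 383 \left(\left(- \frac{95}{112} + 171 \cdot \frac{1}{49}\right) - 113\right) = - 383 \left(\left(- \frac{95}{112} + \frac{171}{49}\right) - 113\right) = - 383 \left(\frac{2071}{784} - 113\right) = \left(-383\right) \left(- \frac{86521}{784}\right) = \frac{33137543}{784}$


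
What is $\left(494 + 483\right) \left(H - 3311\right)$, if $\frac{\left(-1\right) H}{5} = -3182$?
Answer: $12309223$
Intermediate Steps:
$H = 15910$ ($H = \left(-5\right) \left(-3182\right) = 15910$)
$\left(494 + 483\right) \left(H - 3311\right) = \left(494 + 483\right) \left(15910 - 3311\right) = 977 \cdot 12599 = 12309223$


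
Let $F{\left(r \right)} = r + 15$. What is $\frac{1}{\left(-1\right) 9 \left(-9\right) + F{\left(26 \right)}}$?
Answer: $\frac{1}{122} \approx 0.0081967$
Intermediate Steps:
$F{\left(r \right)} = 15 + r$
$\frac{1}{\left(-1\right) 9 \left(-9\right) + F{\left(26 \right)}} = \frac{1}{\left(-1\right) 9 \left(-9\right) + \left(15 + 26\right)} = \frac{1}{\left(-9\right) \left(-9\right) + 41} = \frac{1}{81 + 41} = \frac{1}{122}$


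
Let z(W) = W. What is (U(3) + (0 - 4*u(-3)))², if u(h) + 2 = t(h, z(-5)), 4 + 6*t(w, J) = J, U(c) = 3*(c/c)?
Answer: 289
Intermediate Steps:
U(c) = 3 (U(c) = 3*1 = 3)
t(w, J) = -⅔ + J/6
u(h) = -7/2 (u(h) = -2 + (-⅔ + (⅙)*(-5)) = -2 + (-⅔ - ⅚) = -2 - 3/2 = -7/2)
(U(3) + (0 - 4*u(-3)))² = (3 + (0 - 4*(-7/2)))² = (3 + (0 + 14))² = (3 + 14)² = 17² = 289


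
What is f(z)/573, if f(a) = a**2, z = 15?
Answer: 75/191 ≈ 0.39267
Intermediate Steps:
f(z)/573 = 15**2/573 = 225*(1/573) = 75/191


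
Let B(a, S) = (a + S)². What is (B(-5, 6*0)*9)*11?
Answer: 2475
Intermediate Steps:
B(a, S) = (S + a)²
(B(-5, 6*0)*9)*11 = ((6*0 - 5)²*9)*11 = ((0 - 5)²*9)*11 = ((-5)²*9)*11 = (25*9)*11 = 225*11 = 2475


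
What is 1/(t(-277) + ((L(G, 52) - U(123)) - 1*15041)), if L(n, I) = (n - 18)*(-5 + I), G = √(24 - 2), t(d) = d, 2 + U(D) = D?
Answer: -16285/265152627 - 47*√22/265152627 ≈ -6.2249e-5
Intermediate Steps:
U(D) = -2 + D
G = √22 ≈ 4.6904
L(n, I) = (-18 + n)*(-5 + I)
1/(t(-277) + ((L(G, 52) - U(123)) - 1*15041)) = 1/(-277 + (((90 - 18*52 - 5*√22 + 52*√22) - (-2 + 123)) - 1*15041)) = 1/(-277 + (((90 - 936 - 5*√22 + 52*√22) - 1*121) - 15041)) = 1/(-277 + (((-846 + 47*√22) - 121) - 15041)) = 1/(-277 + ((-967 + 47*√22) - 15041)) = 1/(-277 + (-16008 + 47*√22)) = 1/(-16285 + 47*√22)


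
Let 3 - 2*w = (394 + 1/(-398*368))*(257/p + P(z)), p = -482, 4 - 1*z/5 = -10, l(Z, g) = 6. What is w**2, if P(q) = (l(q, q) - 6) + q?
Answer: 3732567971054922671089401/19934982066159616 ≈ 1.8724e+8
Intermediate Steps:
z = 70 (z = 20 - 5*(-10) = 20 + 50 = 70)
P(q) = q (P(q) = (6 - 6) + q = 0 + q = q)
w = -1931985499701/141191296 (w = 3/2 - (394 + 1/(-398*368))*(257/(-482) + 70)/2 = 3/2 - (394 - 1/398*1/368)*(257*(-1/482) + 70)/2 = 3/2 - (394 - 1/146464)*(-257/482 + 70)/2 = 3/2 - 57706815*33483/(292928*482) = 3/2 - 1/2*1932197286645/70595648 = 3/2 - 1932197286645/141191296 = -1931985499701/141191296 ≈ -13683.)
w**2 = (-1931985499701/141191296)**2 = 3732567971054922671089401/19934982066159616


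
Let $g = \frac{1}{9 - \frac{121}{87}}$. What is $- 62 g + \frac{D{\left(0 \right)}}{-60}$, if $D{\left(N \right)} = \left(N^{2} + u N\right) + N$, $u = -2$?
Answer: $- \frac{2697}{331} \approx -8.148$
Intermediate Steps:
$D{\left(N \right)} = N^{2} - N$ ($D{\left(N \right)} = \left(N^{2} - 2 N\right) + N = N^{2} - N$)
$g = \frac{87}{662}$ ($g = \frac{1}{9 - \frac{121}{87}} = \frac{1}{\frac{662}{87}} = \frac{87}{662} \approx 0.13142$)
$- 62 g + \frac{D{\left(0 \right)}}{-60} = \left(-62\right) \frac{87}{662} + \frac{0 \left(-1 + 0\right)}{-60} = - \frac{2697}{331} + 0 \left(-1\right) \left(- \frac{1}{60}\right) = - \frac{2697}{331} + 0 \left(- \frac{1}{60}\right) = - \frac{2697}{331} + 0 = - \frac{2697}{331}$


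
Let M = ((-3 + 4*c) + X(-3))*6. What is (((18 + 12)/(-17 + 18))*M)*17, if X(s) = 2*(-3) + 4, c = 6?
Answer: 58140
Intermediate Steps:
X(s) = -2 (X(s) = -6 + 4 = -2)
M = 114 (M = ((-3 + 4*6) - 2)*6 = ((-3 + 24) - 2)*6 = (21 - 2)*6 = 19*6 = 114)
(((18 + 12)/(-17 + 18))*M)*17 = (((18 + 12)/(-17 + 18))*114)*17 = ((30/1)*114)*17 = ((30*1)*114)*17 = (30*114)*17 = 3420*17 = 58140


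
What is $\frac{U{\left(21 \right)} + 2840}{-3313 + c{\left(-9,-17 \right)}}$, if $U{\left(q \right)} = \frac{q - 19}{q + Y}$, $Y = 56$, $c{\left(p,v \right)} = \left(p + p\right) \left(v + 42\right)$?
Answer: $- \frac{218682}{289751} \approx -0.75472$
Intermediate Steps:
$c{\left(p,v \right)} = 2 p \left(42 + v\right)$
$U{\left(q \right)} = \frac{-19 + q}{56 + q}$ ($U{\left(q \right)} = \frac{q - 19}{q + 56} = \frac{-19 + q}{56 + q}$)
$\frac{U{\left(21 \right)} + 2840}{-3313 + c{\left(-9,-17 \right)}} = \frac{\frac{-19 + 21}{56 + 21} + 2840}{-3313 + 2 \left(-9\right) \left(42 - 17\right)} = \frac{\frac{1}{77} \cdot 2 + 2840}{-3313 + 2 \left(-9\right) 25} = \frac{\frac{1}{77} \cdot 2 + 2840}{-3313 - 450} = \frac{\frac{2}{77} + 2840}{-3763} = \frac{218682}{77} \left(- \frac{1}{3763}\right) = - \frac{218682}{289751}$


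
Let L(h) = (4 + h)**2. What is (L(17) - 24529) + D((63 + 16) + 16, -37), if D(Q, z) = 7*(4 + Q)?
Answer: -23395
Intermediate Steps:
D(Q, z) = 28 + 7*Q
(L(17) - 24529) + D((63 + 16) + 16, -37) = ((4 + 17)**2 - 24529) + (28 + 7*((63 + 16) + 16)) = (21**2 - 24529) + (28 + 7*(79 + 16)) = (441 - 24529) + (28 + 7*95) = -24088 + (28 + 665) = -24088 + 693 = -23395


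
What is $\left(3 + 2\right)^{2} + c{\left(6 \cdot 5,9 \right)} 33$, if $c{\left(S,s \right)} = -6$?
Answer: $-173$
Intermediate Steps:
$\left(3 + 2\right)^{2} + c{\left(6 \cdot 5,9 \right)} 33 = \left(3 + 2\right)^{2} - 198 = 5^{2} - 198 = 25 - 198 = -173$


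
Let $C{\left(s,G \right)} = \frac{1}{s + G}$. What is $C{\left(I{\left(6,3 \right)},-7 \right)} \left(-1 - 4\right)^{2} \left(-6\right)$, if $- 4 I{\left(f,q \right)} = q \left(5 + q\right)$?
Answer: $\frac{150}{13} \approx 11.538$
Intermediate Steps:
$I{\left(f,q \right)} = - \frac{q \left(5 + q\right)}{4}$
$C{\left(s,G \right)} = \frac{1}{G + s}$
$C{\left(I{\left(6,3 \right)},-7 \right)} \left(-1 - 4\right)^{2} \left(-6\right) = \frac{\left(-1 - 4\right)^{2}}{-7 - \frac{3 \left(5 + 3\right)}{4}} \left(-6\right) = \frac{\left(-5\right)^{2}}{-7 - \frac{3}{4} \cdot 8} \left(-6\right) = \frac{1}{-7 - 6} \cdot 25 \left(-6\right) = \frac{1}{-13} \cdot 25 \left(-6\right) = \left(- \frac{1}{13}\right) 25 \left(-6\right) = \left(- \frac{25}{13}\right) \left(-6\right) = \frac{150}{13}$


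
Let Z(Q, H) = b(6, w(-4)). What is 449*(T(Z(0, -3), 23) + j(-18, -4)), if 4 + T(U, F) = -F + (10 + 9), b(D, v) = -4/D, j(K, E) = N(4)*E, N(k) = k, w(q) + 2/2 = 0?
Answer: -10776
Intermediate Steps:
w(q) = -1 (w(q) = -1 + 0 = -1)
j(K, E) = 4*E
Z(Q, H) = -⅔ (Z(Q, H) = -4/6 = -4*⅙ = -⅔)
T(U, F) = 15 - F (T(U, F) = -4 + (-F + (10 + 9)) = -4 + (-F + 19) = -4 + (19 - F) = 15 - F)
449*(T(Z(0, -3), 23) + j(-18, -4)) = 449*((15 - 1*23) + 4*(-4)) = 449*((15 - 23) - 16) = 449*(-8 - 16) = 449*(-24) = -10776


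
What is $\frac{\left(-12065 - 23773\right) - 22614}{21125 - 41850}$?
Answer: $\frac{58452}{20725} \approx 2.8204$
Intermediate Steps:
$\frac{\left(-12065 - 23773\right) - 22614}{21125 - 41850} = \frac{-35838 - 22614}{-20725} = \left(-58452\right) \left(- \frac{1}{20725}\right) = \frac{58452}{20725}$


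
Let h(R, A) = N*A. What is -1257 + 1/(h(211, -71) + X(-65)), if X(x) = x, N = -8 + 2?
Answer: -453776/361 ≈ -1257.0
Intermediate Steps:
N = -6
h(R, A) = -6*A
-1257 + 1/(h(211, -71) + X(-65)) = -1257 + 1/(-6*(-71) - 65) = -1257 + 1/(426 - 65) = -1257 + 1/361 = -453776/361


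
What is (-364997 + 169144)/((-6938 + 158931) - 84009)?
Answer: -27979/9712 ≈ -2.8809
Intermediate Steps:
(-364997 + 169144)/((-6938 + 158931) - 84009) = -195853/(151993 - 84009) = -195853/67984 = -195853*1/67984 = -27979/9712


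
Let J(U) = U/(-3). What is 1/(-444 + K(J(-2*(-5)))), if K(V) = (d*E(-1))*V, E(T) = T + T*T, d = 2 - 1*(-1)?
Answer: -1/444 ≈ -0.0022523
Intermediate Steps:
d = 3 (d = 2 + 1 = 3)
E(T) = T + T²
J(U) = -U/3 (J(U) = U*(-⅓) = -U/3)
K(V) = 0 (K(V) = (3*(-(1 - 1)))*V = (3*(-1*0))*V = (3*0)*V = 0*V = 0)
1/(-444 + K(J(-2*(-5)))) = 1/(-444 + 0) = 1/(-444) = -1/444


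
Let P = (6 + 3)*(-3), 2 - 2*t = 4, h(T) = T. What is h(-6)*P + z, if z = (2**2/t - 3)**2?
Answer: 211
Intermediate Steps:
t = -1 (t = 1 - 1/2*4 = 1 - 2 = -1)
P = -27 (P = 9*(-3) = -27)
z = 49 (z = (2**2/(-1) - 3)**2 = (4*(-1) - 3)**2 = (-4 - 3)**2 = (-7)**2 = 49)
h(-6)*P + z = -6*(-27) + 49 = 162 + 49 = 211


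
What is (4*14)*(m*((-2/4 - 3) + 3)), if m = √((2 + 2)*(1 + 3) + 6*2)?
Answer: -56*√7 ≈ -148.16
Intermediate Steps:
m = 2*√7 (m = √(4*4 + 12) = √(16 + 12) = √28 = 2*√7 ≈ 5.2915)
(4*14)*(m*((-2/4 - 3) + 3)) = (4*14)*((2*√7)*((-2/4 - 3) + 3)) = 56*((2*√7)*((-2*¼ - 3) + 3)) = 56*((2*√7)*((-½ - 3) + 3)) = 56*((2*√7)*(-7/2 + 3)) = 56*((2*√7)*(-½)) = 56*(-√7) = -56*√7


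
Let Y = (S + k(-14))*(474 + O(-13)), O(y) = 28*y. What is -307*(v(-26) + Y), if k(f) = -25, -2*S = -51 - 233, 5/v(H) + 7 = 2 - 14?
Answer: -75069175/19 ≈ -3.9510e+6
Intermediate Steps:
v(H) = -5/19 (v(H) = 5/(-7 + (2 - 14)) = 5/(-7 - 12) = 5/(-19) = 5*(-1/19) = -5/19)
S = 142 (S = -(-51 - 233)/2 = -1/2*(-284) = 142)
Y = 12870 (Y = (142 - 25)*(474 + 28*(-13)) = 117*(474 - 364) = 117*110 = 12870)
-307*(v(-26) + Y) = -307*(-5/19 + 12870) = -307*244525/19 = -75069175/19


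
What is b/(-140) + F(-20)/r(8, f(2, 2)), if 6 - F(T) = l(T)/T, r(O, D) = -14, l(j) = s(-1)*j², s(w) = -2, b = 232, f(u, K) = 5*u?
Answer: 27/35 ≈ 0.77143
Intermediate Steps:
l(j) = -2*j²
F(T) = 6 + 2*T (F(T) = 6 - (-2*T²)/T = 6 - (-2)*T = 6 + 2*T)
b/(-140) + F(-20)/r(8, f(2, 2)) = 232/(-140) + (6 + 2*(-20))/(-14) = 232*(-1/140) + (6 - 40)*(-1/14) = -58/35 - 34*(-1/14) = -58/35 + 17/7 = 27/35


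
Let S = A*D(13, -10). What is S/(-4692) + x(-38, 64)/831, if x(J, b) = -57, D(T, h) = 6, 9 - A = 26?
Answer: -597/12742 ≈ -0.046853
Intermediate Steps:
A = -17 (A = 9 - 1*26 = 9 - 26 = -17)
S = -102 (S = -17*6 = -102)
S/(-4692) + x(-38, 64)/831 = -102/(-4692) - 57/831 = -102*(-1/4692) - 57*1/831 = 1/46 - 19/277 = -597/12742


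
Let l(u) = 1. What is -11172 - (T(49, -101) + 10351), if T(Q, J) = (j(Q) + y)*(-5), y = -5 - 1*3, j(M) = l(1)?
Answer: -21558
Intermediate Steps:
j(M) = 1
y = -8 (y = -5 - 3 = -8)
T(Q, J) = 35 (T(Q, J) = (1 - 8)*(-5) = -7*(-5) = 35)
-11172 - (T(49, -101) + 10351) = -11172 - (35 + 10351) = -11172 - 1*10386 = -11172 - 10386 = -21558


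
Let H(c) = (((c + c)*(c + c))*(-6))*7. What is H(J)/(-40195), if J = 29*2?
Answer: 565152/40195 ≈ 14.060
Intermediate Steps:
J = 58
H(c) = -168*c² (H(c) = (((2*c)*(2*c))*(-6))*7 = ((4*c²)*(-6))*7 = -24*c²*7 = -168*c²)
H(J)/(-40195) = -168*58²/(-40195) = -168*3364*(-1/40195) = -565152*(-1/40195) = 565152/40195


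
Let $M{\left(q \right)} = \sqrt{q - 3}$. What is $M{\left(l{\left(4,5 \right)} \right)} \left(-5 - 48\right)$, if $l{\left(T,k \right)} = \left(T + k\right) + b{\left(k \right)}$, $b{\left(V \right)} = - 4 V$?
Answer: $- 53 i \sqrt{14} \approx - 198.31 i$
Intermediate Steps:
$l{\left(T,k \right)} = T - 3 k$ ($l{\left(T,k \right)} = \left(T + k\right) - 4 k = T - 3 k$)
$M{\left(q \right)} = \sqrt{-3 + q}$
$M{\left(l{\left(4,5 \right)} \right)} \left(-5 - 48\right) = \sqrt{-3 + \left(4 - 15\right)} \left(-5 - 48\right) = \sqrt{-3 - 11} \left(-53\right) = \sqrt{-14} \left(-53\right) = i \sqrt{14} \left(-53\right) = - 53 i \sqrt{14}$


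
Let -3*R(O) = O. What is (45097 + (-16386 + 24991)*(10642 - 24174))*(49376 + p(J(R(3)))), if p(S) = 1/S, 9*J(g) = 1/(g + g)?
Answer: -5745160786154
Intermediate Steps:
R(O) = -O/3
J(g) = 1/(18*g) (J(g) = 1/(9*(g + g)) = 1/(9*((2*g))) = (1/(2*g))/9 = 1/(18*g))
(45097 + (-16386 + 24991)*(10642 - 24174))*(49376 + p(J(R(3)))) = (45097 + (-16386 + 24991)*(10642 - 24174))*(49376 + 1/(1/(18*((-1/3*3))))) = (45097 + 8605*(-13532))*(49376 + 1/((1/18)/(-1))) = (45097 - 116442860)*(49376 + 1/((1/18)*(-1))) = -116397763*(49376 + 1/(-1/18)) = -116397763*(49376 - 18) = -116397763*49358 = -5745160786154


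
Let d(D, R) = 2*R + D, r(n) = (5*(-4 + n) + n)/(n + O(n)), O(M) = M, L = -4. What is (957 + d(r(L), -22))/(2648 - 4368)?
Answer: -1837/3440 ≈ -0.53401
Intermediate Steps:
r(n) = (-20 + 6*n)/(2*n) (r(n) = (5*(-4 + n) + n)/(n + n) = ((-20 + 5*n) + n)/((2*n)) = (-20 + 6*n)*(1/(2*n)) = (-20 + 6*n)/(2*n))
d(D, R) = D + 2*R
(957 + d(r(L), -22))/(2648 - 4368) = (957 + ((3 - 10/(-4)) + 2*(-22)))/(2648 - 4368) = (957 + ((3 - 10*(-1/4)) - 44))/(-1720) = (957 + ((3 + 5/2) - 44))*(-1/1720) = (957 + (11/2 - 44))*(-1/1720) = (957 - 77/2)*(-1/1720) = (1837/2)*(-1/1720) = -1837/3440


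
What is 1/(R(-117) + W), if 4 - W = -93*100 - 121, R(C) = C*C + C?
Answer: 1/22997 ≈ 4.3484e-5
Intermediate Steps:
R(C) = C + C² (R(C) = C² + C = C + C²)
W = 9425 (W = 4 - (-93*100 - 121) = 4 - (-9300 - 121) = 4 - 1*(-9421) = 4 + 9421 = 9425)
1/(R(-117) + W) = 1/(-117*(1 - 117) + 9425) = 1/(-117*(-116) + 9425) = 1/(13572 + 9425) = 1/22997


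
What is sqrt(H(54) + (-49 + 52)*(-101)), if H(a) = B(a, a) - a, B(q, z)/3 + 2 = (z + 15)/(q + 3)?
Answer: 2*I*sqrt(32433)/19 ≈ 18.957*I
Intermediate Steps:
B(q, z) = -6 + 3*(15 + z)/(3 + q) (B(q, z) = -6 + 3*((z + 15)/(q + 3)) = -6 + 3*((15 + z)/(3 + q)) = -6 + 3*(15 + z)/(3 + q))
H(a) = -a + 3*(9 - a)/(3 + a) (H(a) = 3*(9 + a - 2*a)/(3 + a) - a = 3*(9 - a)/(3 + a) - a = -a + 3*(9 - a)/(3 + a))
sqrt(H(54) + (-49 + 52)*(-101)) = sqrt((27 - 1*54**2 - 6*54)/(3 + 54) + (-49 + 52)*(-101)) = sqrt((27 - 1*2916 - 324)/57 + 3*(-101)) = sqrt((27 - 2916 - 324)/57 - 303) = sqrt((1/57)*(-3213) - 303) = sqrt(-1071/19 - 303) = sqrt(-6828/19) = 2*I*sqrt(32433)/19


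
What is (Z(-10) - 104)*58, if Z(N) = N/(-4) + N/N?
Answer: -5829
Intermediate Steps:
Z(N) = 1 - N/4 (Z(N) = N*(-¼) + 1 = -N/4 + 1 = 1 - N/4)
(Z(-10) - 104)*58 = ((1 - ¼*(-10)) - 104)*58 = ((1 + 5/2) - 104)*58 = (7/2 - 104)*58 = -201/2*58 = -5829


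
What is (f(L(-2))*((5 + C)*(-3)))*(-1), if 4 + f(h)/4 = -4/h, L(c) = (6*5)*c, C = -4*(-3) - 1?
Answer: -3776/5 ≈ -755.20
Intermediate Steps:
C = 11 (C = 12 - 1 = 11)
L(c) = 30*c
f(h) = -16 - 16/h (f(h) = -16 + 4*(-4/h) = -16 - 16/h)
(f(L(-2))*((5 + C)*(-3)))*(-1) = ((-16 - 16/(30*(-2)))*((5 + 11)*(-3)))*(-1) = ((-16 - 16/(-60))*(16*(-3)))*(-1) = ((-16 - 16*(-1/60))*(-48))*(-1) = ((-16 + 4/15)*(-48))*(-1) = -236/15*(-48)*(-1) = (3776/5)*(-1) = -3776/5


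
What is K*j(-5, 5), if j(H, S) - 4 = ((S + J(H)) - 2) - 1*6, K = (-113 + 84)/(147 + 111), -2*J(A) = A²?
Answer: 667/516 ≈ 1.2926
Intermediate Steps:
J(A) = -A²/2
K = -29/258 ≈ -0.11240
j(H, S) = -4 + S - H²/2 (j(H, S) = 4 + (((S - H²/2) - 2) - 1*6) = 4 + ((-2 + S - H²/2) - 6) = 4 + (-8 + S - H²/2) = -4 + S - H²/2)
K*j(-5, 5) = -29*(-4 + 5 - ½*(-5)²)/258 = -29*(-4 + 5 - ½*25)/258 = -29*(-4 + 5 - 25/2)/258 = -29/258*(-23/2) = 667/516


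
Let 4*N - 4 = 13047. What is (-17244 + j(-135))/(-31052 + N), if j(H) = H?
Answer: 69516/111157 ≈ 0.62539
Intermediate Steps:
N = 13051/4 (N = 1 + (1/4)*13047 = 1 + 13047/4 = 13051/4 ≈ 3262.8)
(-17244 + j(-135))/(-31052 + N) = (-17244 - 135)/(-31052 + 13051/4) = -17379/(-111157/4) = -17379*(-4/111157) = 69516/111157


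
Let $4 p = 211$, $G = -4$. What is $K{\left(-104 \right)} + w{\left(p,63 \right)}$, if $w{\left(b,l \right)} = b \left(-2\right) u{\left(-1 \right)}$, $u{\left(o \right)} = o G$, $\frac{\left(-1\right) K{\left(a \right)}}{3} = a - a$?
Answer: $-422$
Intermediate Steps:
$K{\left(a \right)} = 0$ ($K{\left(a \right)} = - 3 \left(a - a\right) = \left(-3\right) 0 = 0$)
$u{\left(o \right)} = - 4 o$ ($u{\left(o \right)} = o \left(-4\right) = - 4 o$)
$p = \frac{211}{4}$ ($p = \frac{1}{4} \cdot 211 = \frac{211}{4} \approx 52.75$)
$w{\left(b,l \right)} = - 8 b$ ($w{\left(b,l \right)} = b \left(-2\right) \left(\left(-4\right) \left(-1\right)\right) = - 2 b 4 = - 8 b$)
$K{\left(-104 \right)} + w{\left(p,63 \right)} = 0 - 422 = -422$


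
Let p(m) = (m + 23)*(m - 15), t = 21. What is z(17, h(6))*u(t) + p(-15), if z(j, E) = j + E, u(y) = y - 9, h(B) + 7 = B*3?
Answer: 96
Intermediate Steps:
p(m) = (-15 + m)*(23 + m) (p(m) = (23 + m)*(-15 + m) = (-15 + m)*(23 + m))
h(B) = -7 + 3*B (h(B) = -7 + B*3 = -7 + 3*B)
u(y) = -9 + y
z(j, E) = E + j
z(17, h(6))*u(t) + p(-15) = ((-7 + 3*6) + 17)*(-9 + 21) + (-345 + (-15)**2 + 8*(-15)) = ((-7 + 18) + 17)*12 + (-345 + 225 - 120) = (11 + 17)*12 - 240 = 28*12 - 240 = 336 - 240 = 96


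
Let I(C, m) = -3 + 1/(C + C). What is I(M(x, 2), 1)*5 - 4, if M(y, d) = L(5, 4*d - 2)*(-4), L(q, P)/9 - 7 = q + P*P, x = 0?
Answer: -65669/3456 ≈ -19.001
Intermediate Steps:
L(q, P) = 63 + 9*q + 9*P² (L(q, P) = 63 + 9*(q + P*P) = 63 + 9*(q + P²) = 63 + (9*q + 9*P²) = 63 + 9*q + 9*P²)
M(y, d) = -432 - 36*(-2 + 4*d)² (M(y, d) = (63 + 9*5 + 9*(4*d - 2)²)*(-4) = (63 + 45 + 9*(-2 + 4*d)²)*(-4) = (108 + 9*(-2 + 4*d)²)*(-4) = -432 - 36*(-2 + 4*d)²)
I(C, m) = -3 + 1/(2*C)
I(M(x, 2), 1)*5 - 4 = (-3 + 1/(2*(-576 - 576*2² + 576*2)))*5 - 4 = (-3 + 1/(2*(-576 - 576*4 + 1152)))*5 - 4 = (-3 + 1/(2*(-576 - 2304 + 1152)))*5 - 4 = (-3 + (½)/(-1728))*5 - 4 = (-3 + (½)*(-1/1728))*5 - 4 = (-3 - 1/3456)*5 - 4 = -10369/3456*5 - 4 = -51845/3456 - 4 = -65669/3456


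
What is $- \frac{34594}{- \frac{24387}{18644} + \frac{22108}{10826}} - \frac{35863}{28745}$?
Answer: $- \frac{20071586839358539}{425908599805} \approx -47127.0$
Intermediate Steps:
$- \frac{34594}{- \frac{24387}{18644} + \frac{22108}{10826}} - \frac{35863}{28745} = - \frac{34594}{\left(-24387\right) \frac{1}{18644} + 22108 \cdot \frac{1}{10826}} - \frac{35863}{28745} = - \frac{34594}{- \frac{24387}{18644} + \frac{11054}{5413}} - \frac{35863}{28745} = - \frac{34594}{\frac{74083945}{100919972}} - \frac{35863}{28745} = \left(-34594\right) \frac{100919972}{74083945} - \frac{35863}{28745} = - \frac{3491225511368}{74083945} - \frac{35863}{28745} = - \frac{20071586839358539}{425908599805}$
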